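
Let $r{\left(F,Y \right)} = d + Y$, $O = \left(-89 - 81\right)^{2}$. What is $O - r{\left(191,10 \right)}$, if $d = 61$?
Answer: $28829$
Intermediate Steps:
$O = 28900$ ($O = \left(-170\right)^{2} = 28900$)
$r{\left(F,Y \right)} = 61 + Y$
$O - r{\left(191,10 \right)} = 28900 - \left(61 + 10\right) = 28900 - 71 = 28829$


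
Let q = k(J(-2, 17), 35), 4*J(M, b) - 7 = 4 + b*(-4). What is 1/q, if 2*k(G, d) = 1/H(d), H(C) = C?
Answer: 70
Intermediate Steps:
J(M, b) = 11/4 - b (J(M, b) = 7/4 + (4 + b*(-4))/4 = 7/4 + (4 - 4*b)/4 = 7/4 + (1 - b) = 11/4 - b)
k(G, d) = 1/(2*d)
q = 1/70 (q = (1/2)/35 = (1/2)*(1/35) = 1/70 ≈ 0.014286)
1/q = 1/(1/70) = 70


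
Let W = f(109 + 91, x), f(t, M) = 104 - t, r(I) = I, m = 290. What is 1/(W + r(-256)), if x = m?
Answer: -1/352 ≈ -0.0028409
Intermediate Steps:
x = 290
W = -96 (W = 104 - (109 + 91) = 104 - 1*200 = 104 - 200 = -96)
1/(W + r(-256)) = 1/(-96 - 256) = 1/(-352) = -1/352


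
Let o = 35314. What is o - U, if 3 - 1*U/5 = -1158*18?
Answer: -68921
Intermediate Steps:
U = 104235 (U = 15 - (-5790)*18 = 15 - 5*(-20844) = 15 + 104220 = 104235)
o - U = 35314 - 1*104235 = 35314 - 104235 = -68921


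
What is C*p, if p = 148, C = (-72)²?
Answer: 767232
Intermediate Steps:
C = 5184
C*p = 5184*148 = 767232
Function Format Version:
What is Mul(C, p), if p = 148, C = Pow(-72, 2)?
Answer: 767232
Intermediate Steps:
C = 5184
Mul(C, p) = Mul(5184, 148) = 767232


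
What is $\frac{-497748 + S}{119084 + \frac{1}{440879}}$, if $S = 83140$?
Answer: $- \frac{182791960432}{52501634837} \approx -3.4816$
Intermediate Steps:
$\frac{-497748 + S}{119084 + \frac{1}{440879}} = \frac{-497748 + 83140}{119084 + \frac{1}{440879}} = - \frac{414608}{119084 + \frac{1}{440879}} = - \frac{414608}{\frac{52501634837}{440879}} = \left(-414608\right) \frac{440879}{52501634837} = - \frac{182791960432}{52501634837}$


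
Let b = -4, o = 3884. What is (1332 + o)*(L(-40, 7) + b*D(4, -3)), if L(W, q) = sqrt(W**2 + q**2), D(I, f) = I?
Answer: -83456 + 5216*sqrt(1649) ≈ 1.2835e+5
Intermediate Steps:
(1332 + o)*(L(-40, 7) + b*D(4, -3)) = (1332 + 3884)*(sqrt((-40)**2 + 7**2) - 4*4) = 5216*(sqrt(1600 + 49) - 16) = 5216*(sqrt(1649) - 16) = 5216*(-16 + sqrt(1649)) = -83456 + 5216*sqrt(1649)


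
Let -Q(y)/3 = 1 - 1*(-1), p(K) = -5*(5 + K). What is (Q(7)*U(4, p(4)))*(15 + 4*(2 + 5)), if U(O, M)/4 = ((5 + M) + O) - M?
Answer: -9288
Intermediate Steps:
p(K) = -25 - 5*K
U(O, M) = 20 + 4*O (U(O, M) = 4*(((5 + M) + O) - M) = 4*((5 + M + O) - M) = 4*(5 + O) = 20 + 4*O)
Q(y) = -6 (Q(y) = -3*(1 - 1*(-1)) = -3*(1 + 1) = -3*2 = -6)
(Q(7)*U(4, p(4)))*(15 + 4*(2 + 5)) = (-6*(20 + 4*4))*(15 + 4*(2 + 5)) = (-6*(20 + 16))*(15 + 4*7) = (-6*36)*(15 + 28) = -216*43 = -9288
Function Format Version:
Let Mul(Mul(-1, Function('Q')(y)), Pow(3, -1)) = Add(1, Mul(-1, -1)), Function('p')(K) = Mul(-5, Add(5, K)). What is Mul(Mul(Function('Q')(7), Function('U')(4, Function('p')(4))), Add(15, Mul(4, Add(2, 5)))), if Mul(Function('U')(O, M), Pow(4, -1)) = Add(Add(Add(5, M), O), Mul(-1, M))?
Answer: -9288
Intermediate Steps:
Function('p')(K) = Add(-25, Mul(-5, K))
Function('U')(O, M) = Add(20, Mul(4, O)) (Function('U')(O, M) = Mul(4, Add(Add(Add(5, M), O), Mul(-1, M))) = Mul(4, Add(Add(5, M, O), Mul(-1, M))) = Mul(4, Add(5, O)) = Add(20, Mul(4, O)))
Function('Q')(y) = -6 (Function('Q')(y) = Mul(-3, Add(1, Mul(-1, -1))) = Mul(-3, Add(1, 1)) = Mul(-3, 2) = -6)
Mul(Mul(Function('Q')(7), Function('U')(4, Function('p')(4))), Add(15, Mul(4, Add(2, 5)))) = Mul(Mul(-6, Add(20, Mul(4, 4))), Add(15, Mul(4, Add(2, 5)))) = Mul(Mul(-6, Add(20, 16)), Add(15, Mul(4, 7))) = Mul(Mul(-6, 36), Add(15, 28)) = Mul(-216, 43) = -9288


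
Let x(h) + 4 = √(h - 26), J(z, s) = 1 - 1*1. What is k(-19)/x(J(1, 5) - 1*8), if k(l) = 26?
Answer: -52/25 - 13*I*√34/25 ≈ -2.08 - 3.0321*I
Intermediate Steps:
J(z, s) = 0 (J(z, s) = 1 - 1 = 0)
x(h) = -4 + √(-26 + h) (x(h) = -4 + √(h - 26) = -4 + √(-26 + h))
k(-19)/x(J(1, 5) - 1*8) = 26/(-4 + √(-26 + (0 - 1*8))) = 26/(-4 + √(-26 + (0 - 8))) = 26/(-4 + √(-26 - 8)) = 26/(-4 + √(-34)) = 26/(-4 + I*√34)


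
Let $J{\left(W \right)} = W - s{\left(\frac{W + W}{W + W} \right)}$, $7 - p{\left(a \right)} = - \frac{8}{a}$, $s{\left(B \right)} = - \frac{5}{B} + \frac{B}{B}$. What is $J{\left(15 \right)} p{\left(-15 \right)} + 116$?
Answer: $\frac{3583}{15} \approx 238.87$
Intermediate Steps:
$s{\left(B \right)} = 1 - \frac{5}{B}$ ($s{\left(B \right)} = - \frac{5}{B} + 1 = 1 - \frac{5}{B}$)
$p{\left(a \right)} = 7 + \frac{8}{a}$ ($p{\left(a \right)} = 7 - - \frac{8}{a} = 7 + \frac{8}{a}$)
$J{\left(W \right)} = 4 + W$ ($J{\left(W \right)} = W - \frac{-5 + \frac{W + W}{W + W}}{\left(W + W\right) \frac{1}{W + W}} = W - \frac{-5 + \frac{2 W}{2 W}}{2 W \frac{1}{2 W}} = W - \frac{-5 + 2 W \frac{1}{2 W}}{2 W \frac{1}{2 W}} = W - \frac{-5 + 1}{1} = W - 1 \left(-4\right) = W - -4 = W + 4 = 4 + W$)
$J{\left(15 \right)} p{\left(-15 \right)} + 116 = \left(4 + 15\right) \left(7 + \frac{8}{-15}\right) + 116 = 19 \left(7 + 8 \left(- \frac{1}{15}\right)\right) + 116 = 19 \left(7 - \frac{8}{15}\right) + 116 = 19 \cdot \frac{97}{15} + 116 = \frac{1843}{15} + 116 = \frac{3583}{15}$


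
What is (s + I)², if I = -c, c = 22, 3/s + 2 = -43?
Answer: 109561/225 ≈ 486.94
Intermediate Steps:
s = -1/15 (s = 3/(-2 - 43) = 3/(-45) = 3*(-1/45) = -1/15 ≈ -0.066667)
I = -22 (I = -1*22 = -22)
(s + I)² = (-1/15 - 22)² = (-331/15)² = 109561/225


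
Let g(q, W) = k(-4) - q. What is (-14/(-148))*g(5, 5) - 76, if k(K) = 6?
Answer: -5617/74 ≈ -75.905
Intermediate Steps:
g(q, W) = 6 - q
(-14/(-148))*g(5, 5) - 76 = (-14/(-148))*(6 - 1*5) - 76 = (-14*(-1/148))*(6 - 5) - 76 = (7/74)*1 - 76 = 7/74 - 76 = -5617/74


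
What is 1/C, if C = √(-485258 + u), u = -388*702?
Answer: -I*√757634/757634 ≈ -0.0011489*I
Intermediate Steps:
u = -272376
C = I*√757634 (C = √(-485258 - 272376) = √(-757634) = I*√757634 ≈ 870.42*I)
1/C = 1/(I*√757634) = -I*√757634/757634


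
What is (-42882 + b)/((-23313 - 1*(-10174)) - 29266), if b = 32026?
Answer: 10856/42405 ≈ 0.25601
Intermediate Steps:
(-42882 + b)/((-23313 - 1*(-10174)) - 29266) = (-42882 + 32026)/((-23313 - 1*(-10174)) - 29266) = -10856/((-23313 + 10174) - 29266) = -10856/(-13139 - 29266) = -10856/(-42405) = -10856*(-1/42405) = 10856/42405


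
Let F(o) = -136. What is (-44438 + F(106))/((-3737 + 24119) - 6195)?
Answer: -14858/4729 ≈ -3.1419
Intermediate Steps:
(-44438 + F(106))/((-3737 + 24119) - 6195) = (-44438 - 136)/((-3737 + 24119) - 6195) = -44574/(20382 - 6195) = -44574/14187 = -44574*1/14187 = -14858/4729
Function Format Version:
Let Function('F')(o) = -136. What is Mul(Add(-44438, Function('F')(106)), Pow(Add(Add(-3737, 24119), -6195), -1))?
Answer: Rational(-14858, 4729) ≈ -3.1419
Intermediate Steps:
Mul(Add(-44438, Function('F')(106)), Pow(Add(Add(-3737, 24119), -6195), -1)) = Mul(Add(-44438, -136), Pow(Add(Add(-3737, 24119), -6195), -1)) = Mul(-44574, Pow(Add(20382, -6195), -1)) = Mul(-44574, Pow(14187, -1)) = Mul(-44574, Rational(1, 14187)) = Rational(-14858, 4729)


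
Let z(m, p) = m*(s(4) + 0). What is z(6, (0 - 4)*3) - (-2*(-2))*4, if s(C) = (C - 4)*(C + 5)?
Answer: -16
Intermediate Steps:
s(C) = (-4 + C)*(5 + C)
z(m, p) = 0 (z(m, p) = m*((-20 + 4 + 4²) + 0) = m*((-20 + 4 + 16) + 0) = m*(0 + 0) = m*0 = 0)
z(6, (0 - 4)*3) - (-2*(-2))*4 = 0 - (-2*(-2))*4 = 0 - 4*4 = 0 - 1*16 = 0 - 16 = -16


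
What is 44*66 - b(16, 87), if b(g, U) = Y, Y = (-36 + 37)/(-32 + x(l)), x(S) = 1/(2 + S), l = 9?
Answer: 1019315/351 ≈ 2904.0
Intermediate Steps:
Y = -11/351 (Y = (-36 + 37)/(-32 + 1/(2 + 9)) = 1/(-32 + 1/11) = 1/(-351/11) = 1*(-11/351) = -11/351 ≈ -0.031339)
b(g, U) = -11/351
44*66 - b(16, 87) = 44*66 - 1*(-11/351) = 2904 + 11/351 = 1019315/351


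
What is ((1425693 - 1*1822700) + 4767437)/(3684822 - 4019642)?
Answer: -437043/33482 ≈ -13.053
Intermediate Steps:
((1425693 - 1*1822700) + 4767437)/(3684822 - 4019642) = ((1425693 - 1822700) + 4767437)/(-334820) = (-397007 + 4767437)*(-1/334820) = 4370430*(-1/334820) = -437043/33482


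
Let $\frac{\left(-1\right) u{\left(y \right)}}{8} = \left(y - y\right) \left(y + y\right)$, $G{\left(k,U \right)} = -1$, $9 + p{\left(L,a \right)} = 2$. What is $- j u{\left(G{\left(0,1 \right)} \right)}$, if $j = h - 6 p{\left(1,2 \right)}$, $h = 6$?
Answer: $0$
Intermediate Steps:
$p{\left(L,a \right)} = -7$ ($p{\left(L,a \right)} = -9 + 2 = -7$)
$u{\left(y \right)} = 0$ ($u{\left(y \right)} = - 8 \left(y - y\right) \left(y + y\right) = - 8 \cdot 0 \cdot 2 y = \left(-8\right) 0 = 0$)
$j = 48$ ($j = 6 - -42 = 6 + 42 = 48$)
$- j u{\left(G{\left(0,1 \right)} \right)} = - 48 \cdot 0 = \left(-1\right) 0 = 0$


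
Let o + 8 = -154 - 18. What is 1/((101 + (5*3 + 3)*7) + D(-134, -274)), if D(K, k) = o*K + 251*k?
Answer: -1/44427 ≈ -2.2509e-5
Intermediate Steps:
o = -180 (o = -8 + (-154 - 18) = -8 - 172 = -180)
D(K, k) = -180*K + 251*k
1/((101 + (5*3 + 3)*7) + D(-134, -274)) = 1/((101 + (5*3 + 3)*7) + (-180*(-134) + 251*(-274))) = 1/((101 + (15 + 3)*7) + (24120 - 68774)) = 1/((101 + 18*7) - 44654) = 1/((101 + 126) - 44654) = 1/(227 - 44654) = 1/(-44427) = -1/44427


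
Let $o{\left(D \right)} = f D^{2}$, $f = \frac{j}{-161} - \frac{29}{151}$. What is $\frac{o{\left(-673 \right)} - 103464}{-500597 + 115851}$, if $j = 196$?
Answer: $\frac{2576417927}{1336222858} \approx 1.9281$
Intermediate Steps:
$f = - \frac{4895}{3473}$ ($f = \frac{196}{-161} - \frac{29}{151} = 196 \left(- \frac{1}{161}\right) - \frac{29}{151} = - \frac{28}{23} - \frac{29}{151} = - \frac{4895}{3473} \approx -1.4094$)
$o{\left(D \right)} = - \frac{4895 D^{2}}{3473}$
$\frac{o{\left(-673 \right)} - 103464}{-500597 + 115851} = \frac{- \frac{4895 \left(-673\right)^{2}}{3473} - 103464}{-500597 + 115851} = \frac{\left(- \frac{4895}{3473}\right) 452929 - 103464}{-384746} = \left(- \frac{2217087455}{3473} - 103464\right) \left(- \frac{1}{384746}\right) = \left(- \frac{2576417927}{3473}\right) \left(- \frac{1}{384746}\right) = \frac{2576417927}{1336222858}$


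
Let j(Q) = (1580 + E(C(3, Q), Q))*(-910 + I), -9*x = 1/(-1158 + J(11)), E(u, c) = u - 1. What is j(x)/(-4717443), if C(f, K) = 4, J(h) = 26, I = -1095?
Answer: 3173915/4717443 ≈ 0.67280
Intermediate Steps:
E(u, c) = -1 + u
x = 1/10188 (x = -1/(9*(-1158 + 26)) = -⅑/(-1132) = -⅑*(-1/1132) = 1/10188 ≈ 9.8155e-5)
j(Q) = -3173915 (j(Q) = (1580 + (-1 + 4))*(-910 - 1095) = (1580 + 3)*(-2005) = 1583*(-2005) = -3173915)
j(x)/(-4717443) = -3173915/(-4717443) = -3173915*(-1/4717443) = 3173915/4717443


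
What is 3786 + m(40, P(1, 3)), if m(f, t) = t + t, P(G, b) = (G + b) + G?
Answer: 3796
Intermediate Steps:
P(G, b) = b + 2*G
m(f, t) = 2*t
3786 + m(40, P(1, 3)) = 3786 + 2*(3 + 2*1) = 3786 + 2*(3 + 2) = 3786 + 2*5 = 3786 + 10 = 3796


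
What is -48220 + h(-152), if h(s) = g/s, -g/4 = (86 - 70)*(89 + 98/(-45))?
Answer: -41196844/855 ≈ -48183.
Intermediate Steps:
g = -250048/45 (g = -4*(86 - 70)*(89 + 98/(-45)) = -64*(89 + 98*(-1/45)) = -64*(89 - 98/45) = -64*3907/45 = -4*62512/45 = -250048/45 ≈ -5556.6)
h(s) = -250048/(45*s)
-48220 + h(-152) = -48220 - 250048/45/(-152) = -48220 - 250048/45*(-1/152) = -48220 + 31256/855 = -41196844/855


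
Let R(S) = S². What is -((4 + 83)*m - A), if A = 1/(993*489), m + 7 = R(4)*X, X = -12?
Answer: 8406794602/485577 ≈ 17313.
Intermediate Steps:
m = -199 (m = -7 + 4²*(-12) = -7 + 16*(-12) = -7 - 192 = -199)
A = 1/485577 ≈ 2.0594e-6
-((4 + 83)*m - A) = -((4 + 83)*(-199) - 1*1/485577) = -(87*(-199) - 1/485577) = -(-17313 - 1/485577) = -1*(-8406794602/485577) = 8406794602/485577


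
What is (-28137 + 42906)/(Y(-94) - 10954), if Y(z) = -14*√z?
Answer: -80889813/60004270 + 103383*I*√94/60004270 ≈ -1.3481 + 0.016704*I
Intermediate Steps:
(-28137 + 42906)/(Y(-94) - 10954) = (-28137 + 42906)/(-14*I*√94 - 10954) = 14769/(-14*I*√94 - 10954) = 14769/(-10954 - 14*I*√94)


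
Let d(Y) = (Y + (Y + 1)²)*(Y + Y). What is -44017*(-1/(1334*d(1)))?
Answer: 44017/13340 ≈ 3.2996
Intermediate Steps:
d(Y) = 2*Y*(Y + (1 + Y)²) (d(Y) = (Y + (1 + Y)²)*(2*Y) = 2*Y*(Y + (1 + Y)²))
-44017*(-1/(1334*d(1))) = -44017*(-1/(2668*(1 + (1 + 1)²))) = -44017*(-1/(2668*(1 + 2²))) = -44017*(-1/(2668*(1 + 4))) = -44017/((-2668*5)) = -44017/((-1334*10)) = -44017/(-13340) = -44017*(-1/13340) = 44017/13340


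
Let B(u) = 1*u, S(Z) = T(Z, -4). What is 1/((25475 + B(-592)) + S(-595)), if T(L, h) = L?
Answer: 1/24288 ≈ 4.1173e-5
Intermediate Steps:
S(Z) = Z
B(u) = u
1/((25475 + B(-592)) + S(-595)) = 1/((25475 - 592) - 595) = 1/(24883 - 595) = 1/24288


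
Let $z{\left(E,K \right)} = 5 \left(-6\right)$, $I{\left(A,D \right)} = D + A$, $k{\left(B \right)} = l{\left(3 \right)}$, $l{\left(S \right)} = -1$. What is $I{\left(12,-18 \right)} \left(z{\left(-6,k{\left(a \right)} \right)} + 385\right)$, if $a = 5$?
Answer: $-2130$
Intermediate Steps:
$k{\left(B \right)} = -1$
$I{\left(A,D \right)} = A + D$
$z{\left(E,K \right)} = -30$
$I{\left(12,-18 \right)} \left(z{\left(-6,k{\left(a \right)} \right)} + 385\right) = \left(12 - 18\right) \left(-30 + 385\right) = \left(-6\right) 355 = -2130$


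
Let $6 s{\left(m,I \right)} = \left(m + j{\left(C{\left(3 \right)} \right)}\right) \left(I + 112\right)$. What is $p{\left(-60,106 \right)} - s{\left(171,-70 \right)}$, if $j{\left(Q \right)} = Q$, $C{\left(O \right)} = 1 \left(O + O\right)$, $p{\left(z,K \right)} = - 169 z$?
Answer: $8901$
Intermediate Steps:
$C{\left(O \right)} = 2 O$ ($C{\left(O \right)} = 1 \cdot 2 O = 2 O$)
$s{\left(m,I \right)} = \frac{\left(6 + m\right) \left(112 + I\right)}{6}$ ($s{\left(m,I \right)} = \frac{\left(m + 2 \cdot 3\right) \left(I + 112\right)}{6} = \frac{\left(m + 6\right) \left(112 + I\right)}{6} = \frac{\left(6 + m\right) \left(112 + I\right)}{6}$)
$p{\left(-60,106 \right)} - s{\left(171,-70 \right)} = \left(-169\right) \left(-60\right) - \left(112 - 70 + \frac{56}{3} \cdot 171 + \frac{1}{6} \left(-70\right) 171\right) = 10140 - \left(112 - 70 + 3192 - 1995\right) = 10140 - 1239 = 8901$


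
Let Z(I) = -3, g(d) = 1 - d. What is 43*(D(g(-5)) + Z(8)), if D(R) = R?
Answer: 129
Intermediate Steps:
43*(D(g(-5)) + Z(8)) = 43*((1 - 1*(-5)) - 3) = 43*((1 + 5) - 3) = 43*(6 - 3) = 43*3 = 129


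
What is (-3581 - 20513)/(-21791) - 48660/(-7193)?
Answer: 176236886/22391809 ≈ 7.8706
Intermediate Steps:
(-3581 - 20513)/(-21791) - 48660/(-7193) = -24094*(-1/21791) - 48660*(-1/7193) = 3442/3113 + 48660/7193 = 176236886/22391809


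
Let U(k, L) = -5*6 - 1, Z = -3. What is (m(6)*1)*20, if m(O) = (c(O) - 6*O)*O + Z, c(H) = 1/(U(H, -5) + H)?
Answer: -21924/5 ≈ -4384.8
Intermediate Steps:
U(k, L) = -31 (U(k, L) = -30 - 1 = -31)
c(H) = 1/(-31 + H)
m(O) = -3 + O*(1/(-31 + O) - 6*O) (m(O) = (1/(-31 + O) - 6*O)*O - 3 = O*(1/(-31 + O) - 6*O) - 3 = -3 + O*(1/(-31 + O) - 6*O))
(m(6)*1)*20 = (((6 - 3*(1 + 2*6²)*(-31 + 6))/(-31 + 6))*1)*20 = (((6 - 3*(1 + 2*36)*(-25))/(-25))*1)*20 = (-(6 - 3*(1 + 72)*(-25))/25*1)*20 = (-(6 - 3*73*(-25))/25*1)*20 = (-(6 + 5475)/25*1)*20 = (-1/25*5481*1)*20 = -5481/25*1*20 = -5481/25*20 = -21924/5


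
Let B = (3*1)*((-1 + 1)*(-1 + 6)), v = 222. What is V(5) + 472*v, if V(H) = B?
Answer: 104784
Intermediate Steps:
B = 0 (B = 3*(0*5) = 3*0 = 0)
V(H) = 0
V(5) + 472*v = 0 + 472*222 = 0 + 104784 = 104784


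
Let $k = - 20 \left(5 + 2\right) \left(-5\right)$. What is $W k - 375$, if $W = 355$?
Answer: $248125$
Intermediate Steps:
$k = 700$ ($k = - 20 \cdot 7 \left(-5\right) = \left(-20\right) \left(-35\right) = 700$)
$W k - 375 = 355 \cdot 700 - 375 = 248500 - 375 = 248125$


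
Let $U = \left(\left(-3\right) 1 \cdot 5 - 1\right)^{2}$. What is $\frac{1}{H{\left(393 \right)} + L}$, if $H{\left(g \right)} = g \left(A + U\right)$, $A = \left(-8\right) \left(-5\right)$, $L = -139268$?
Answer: $- \frac{1}{22940} \approx -4.3592 \cdot 10^{-5}$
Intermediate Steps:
$U = 256$ ($U = \left(\left(-3\right) 5 - 1\right)^{2} = \left(-15 - 1\right)^{2} = \left(-16\right)^{2} = 256$)
$A = 40$
$H{\left(g \right)} = 296 g$ ($H{\left(g \right)} = g \left(40 + 256\right) = g 296 = 296 g$)
$\frac{1}{H{\left(393 \right)} + L} = \frac{1}{296 \cdot 393 - 139268} = \frac{1}{116328 - 139268} = \frac{1}{-22940} = - \frac{1}{22940}$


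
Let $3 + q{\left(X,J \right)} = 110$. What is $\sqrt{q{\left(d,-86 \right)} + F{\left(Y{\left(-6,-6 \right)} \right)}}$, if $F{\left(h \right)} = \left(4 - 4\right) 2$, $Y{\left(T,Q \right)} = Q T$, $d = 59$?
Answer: $\sqrt{107} \approx 10.344$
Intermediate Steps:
$q{\left(X,J \right)} = 107$ ($q{\left(X,J \right)} = -3 + 110 = 107$)
$F{\left(h \right)} = 0$ ($F{\left(h \right)} = 0 \cdot 2 = 0$)
$\sqrt{q{\left(d,-86 \right)} + F{\left(Y{\left(-6,-6 \right)} \right)}} = \sqrt{107 + 0} = \sqrt{107}$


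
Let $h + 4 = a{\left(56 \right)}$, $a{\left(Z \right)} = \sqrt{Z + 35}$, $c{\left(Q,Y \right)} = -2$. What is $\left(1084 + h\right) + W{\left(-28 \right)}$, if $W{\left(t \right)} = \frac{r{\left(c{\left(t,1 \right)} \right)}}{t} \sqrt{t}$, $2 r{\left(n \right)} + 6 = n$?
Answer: $1080 + \sqrt{91} + \frac{2 i \sqrt{7}}{7} \approx 1089.5 + 0.75593 i$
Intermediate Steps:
$a{\left(Z \right)} = \sqrt{35 + Z}$
$h = -4 + \sqrt{91}$ ($h = -4 + \sqrt{35 + 56} = -4 + \sqrt{91} \approx 5.5394$)
$r{\left(n \right)} = -3 + \frac{n}{2}$
$W{\left(t \right)} = - \frac{4}{\sqrt{t}}$ ($W{\left(t \right)} = \frac{-3 + \frac{1}{2} \left(-2\right)}{t} \sqrt{t} = \frac{-3 - 1}{t} \sqrt{t} = - \frac{4}{t} \sqrt{t} = - \frac{4}{\sqrt{t}}$)
$\left(1084 + h\right) + W{\left(-28 \right)} = \left(1084 - \left(4 - \sqrt{91}\right)\right) - \frac{4}{2 i \sqrt{7}} = \left(1080 + \sqrt{91}\right) - 4 \left(- \frac{i \sqrt{7}}{14}\right) = \left(1080 + \sqrt{91}\right) + \frac{2 i \sqrt{7}}{7} = 1080 + \sqrt{91} + \frac{2 i \sqrt{7}}{7}$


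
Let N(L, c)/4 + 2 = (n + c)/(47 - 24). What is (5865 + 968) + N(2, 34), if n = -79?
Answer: 156795/23 ≈ 6817.2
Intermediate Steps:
N(L, c) = -500/23 + 4*c/23 (N(L, c) = -8 + 4*((-79 + c)/(47 - 24)) = -8 + 4*((-79 + c)/23) = -8 + 4*((-79 + c)*(1/23)) = -8 + 4*(-79/23 + c/23) = -8 + (-316/23 + 4*c/23) = -500/23 + 4*c/23)
(5865 + 968) + N(2, 34) = (5865 + 968) + (-500/23 + (4/23)*34) = 6833 + (-500/23 + 136/23) = 6833 - 364/23 = 156795/23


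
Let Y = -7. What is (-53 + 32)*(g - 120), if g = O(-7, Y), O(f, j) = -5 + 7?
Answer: 2478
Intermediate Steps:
O(f, j) = 2
g = 2
(-53 + 32)*(g - 120) = (-53 + 32)*(2 - 120) = -21*(-118) = 2478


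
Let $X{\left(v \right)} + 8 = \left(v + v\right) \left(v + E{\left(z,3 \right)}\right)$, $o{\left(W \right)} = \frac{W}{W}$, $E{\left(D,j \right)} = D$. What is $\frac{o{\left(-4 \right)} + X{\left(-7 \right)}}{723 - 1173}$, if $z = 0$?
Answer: $- \frac{91}{450} \approx -0.20222$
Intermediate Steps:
$o{\left(W \right)} = 1$
$X{\left(v \right)} = -8 + 2 v^{2}$ ($X{\left(v \right)} = -8 + \left(v + v\right) \left(v + 0\right) = -8 + 2 v v = -8 + 2 v^{2}$)
$\frac{o{\left(-4 \right)} + X{\left(-7 \right)}}{723 - 1173} = \frac{1 - \left(8 - 2 \left(-7\right)^{2}\right)}{723 - 1173} = \frac{1 + \left(-8 + 2 \cdot 49\right)}{-450} = \left(1 + \left(-8 + 98\right)\right) \left(- \frac{1}{450}\right) = \left(1 + 90\right) \left(- \frac{1}{450}\right) = 91 \left(- \frac{1}{450}\right) = - \frac{91}{450}$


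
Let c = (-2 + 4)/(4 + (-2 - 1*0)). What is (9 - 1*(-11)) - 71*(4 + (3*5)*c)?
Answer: -1329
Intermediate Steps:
c = 1 (c = 2/(4 + (-2 + 0)) = 2/(4 - 2) = 2/2 = 2*(½) = 1)
(9 - 1*(-11)) - 71*(4 + (3*5)*c) = (9 - 1*(-11)) - 71*(4 + (3*5)*1) = (9 + 11) - 71*(4 + 15*1) = 20 - 71*(4 + 15) = 20 - 71*19 = 20 - 1349 = -1329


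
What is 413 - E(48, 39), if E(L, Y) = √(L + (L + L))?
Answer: 401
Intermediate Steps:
E(L, Y) = √3*√L (E(L, Y) = √(L + 2*L) = √(3*L) = √3*√L)
413 - E(48, 39) = 413 - √3*√48 = 413 - √3*4*√3 = 413 - 1*12 = 413 - 12 = 401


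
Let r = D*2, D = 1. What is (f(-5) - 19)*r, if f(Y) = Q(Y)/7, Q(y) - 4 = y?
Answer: -268/7 ≈ -38.286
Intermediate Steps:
Q(y) = 4 + y
f(Y) = 4/7 + Y/7 (f(Y) = (4 + Y)/7 = (4 + Y)*(⅐) = 4/7 + Y/7)
r = 2 (r = 1*2 = 2)
(f(-5) - 19)*r = ((4/7 + (⅐)*(-5)) - 19)*2 = ((4/7 - 5/7) - 19)*2 = (-⅐ - 19)*2 = -134/7*2 = -268/7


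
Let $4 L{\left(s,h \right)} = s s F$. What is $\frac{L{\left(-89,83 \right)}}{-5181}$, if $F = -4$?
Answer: $\frac{7921}{5181} \approx 1.5289$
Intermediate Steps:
$L{\left(s,h \right)} = - s^{2}$ ($L{\left(s,h \right)} = \frac{s s \left(-4\right)}{4} = \frac{s^{2} \left(-4\right)}{4} = \frac{\left(-4\right) s^{2}}{4} = - s^{2}$)
$\frac{L{\left(-89,83 \right)}}{-5181} = \frac{\left(-1\right) \left(-89\right)^{2}}{-5181} = \left(-1\right) 7921 \left(- \frac{1}{5181}\right) = \left(-7921\right) \left(- \frac{1}{5181}\right) = \frac{7921}{5181}$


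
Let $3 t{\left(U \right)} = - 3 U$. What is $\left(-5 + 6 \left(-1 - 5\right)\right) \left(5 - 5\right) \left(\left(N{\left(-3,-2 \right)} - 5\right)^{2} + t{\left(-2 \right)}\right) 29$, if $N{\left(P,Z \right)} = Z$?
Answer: $0$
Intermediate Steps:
$t{\left(U \right)} = - U$ ($t{\left(U \right)} = \frac{\left(-3\right) U}{3} = - U$)
$\left(-5 + 6 \left(-1 - 5\right)\right) \left(5 - 5\right) \left(\left(N{\left(-3,-2 \right)} - 5\right)^{2} + t{\left(-2 \right)}\right) 29 = \left(-5 + 6 \left(-1 - 5\right)\right) \left(5 - 5\right) \left(\left(-2 - 5\right)^{2} - -2\right) 29 = \left(-5 + 6 \left(-6\right)\right) 0 \left(\left(-7\right)^{2} + 2\right) 29 = \left(-5 - 36\right) 0 \left(49 + 2\right) 29 = - 41 \cdot 0 \cdot 51 \cdot 29 = \left(-41\right) 0 \cdot 29 = 0 \cdot 29 = 0$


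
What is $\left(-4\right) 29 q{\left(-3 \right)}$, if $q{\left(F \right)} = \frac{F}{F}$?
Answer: $-116$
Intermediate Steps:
$q{\left(F \right)} = 1$
$\left(-4\right) 29 q{\left(-3 \right)} = \left(-4\right) 29 \cdot 1 = \left(-116\right) 1 = -116$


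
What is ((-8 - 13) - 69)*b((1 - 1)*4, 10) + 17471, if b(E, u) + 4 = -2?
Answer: 18011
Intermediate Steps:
b(E, u) = -6 (b(E, u) = -4 - 2 = -6)
((-8 - 13) - 69)*b((1 - 1)*4, 10) + 17471 = ((-8 - 13) - 69)*(-6) + 17471 = (-21 - 69)*(-6) + 17471 = -90*(-6) + 17471 = 540 + 17471 = 18011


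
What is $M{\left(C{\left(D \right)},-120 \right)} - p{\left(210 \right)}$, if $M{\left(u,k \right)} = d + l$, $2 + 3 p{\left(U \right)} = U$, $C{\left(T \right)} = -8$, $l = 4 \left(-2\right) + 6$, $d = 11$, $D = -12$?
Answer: $- \frac{181}{3} \approx -60.333$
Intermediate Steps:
$l = -2$ ($l = -8 + 6 = -2$)
$p{\left(U \right)} = - \frac{2}{3} + \frac{U}{3}$
$M{\left(u,k \right)} = 9$ ($M{\left(u,k \right)} = 11 - 2 = 9$)
$M{\left(C{\left(D \right)},-120 \right)} - p{\left(210 \right)} = 9 - \left(- \frac{2}{3} + \frac{1}{3} \cdot 210\right) = 9 - \left(- \frac{2}{3} + 70\right) = 9 - \frac{208}{3} = - \frac{181}{3}$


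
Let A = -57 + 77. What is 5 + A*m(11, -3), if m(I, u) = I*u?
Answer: -655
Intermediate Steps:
A = 20
5 + A*m(11, -3) = 5 + 20*(11*(-3)) = 5 + 20*(-33) = 5 - 660 = -655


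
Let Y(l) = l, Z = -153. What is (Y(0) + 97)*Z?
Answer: -14841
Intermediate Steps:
(Y(0) + 97)*Z = (0 + 97)*(-153) = 97*(-153) = -14841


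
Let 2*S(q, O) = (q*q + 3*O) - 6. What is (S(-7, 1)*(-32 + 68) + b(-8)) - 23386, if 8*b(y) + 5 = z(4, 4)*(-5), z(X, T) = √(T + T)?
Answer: -180469/8 - 5*√2/4 ≈ -22560.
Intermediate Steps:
z(X, T) = √2*√T (z(X, T) = √(2*T) = √2*√T)
S(q, O) = -3 + q²/2 + 3*O/2 (S(q, O) = ((q*q + 3*O) - 6)/2 = ((q² + 3*O) - 6)/2 = (-6 + q² + 3*O)/2 = -3 + q²/2 + 3*O/2)
b(y) = -5/8 - 5*√2/4 (b(y) = -5/8 + ((√2*√4)*(-5))/8 = -5/8 + ((√2*2)*(-5))/8 = -5/8 + ((2*√2)*(-5))/8 = -5/8 + (-10*√2)/8 = -5/8 - 5*√2/4)
(S(-7, 1)*(-32 + 68) + b(-8)) - 23386 = ((-3 + (½)*(-7)² + (3/2)*1)*(-32 + 68) + (-5/8 - 5*√2/4)) - 23386 = ((-3 + (½)*49 + 3/2)*36 + (-5/8 - 5*√2/4)) - 23386 = ((-3 + 49/2 + 3/2)*36 + (-5/8 - 5*√2/4)) - 23386 = (23*36 + (-5/8 - 5*√2/4)) - 23386 = (828 + (-5/8 - 5*√2/4)) - 23386 = (6619/8 - 5*√2/4) - 23386 = -180469/8 - 5*√2/4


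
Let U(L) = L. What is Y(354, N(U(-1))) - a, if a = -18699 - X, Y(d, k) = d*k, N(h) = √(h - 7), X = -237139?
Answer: -218440 + 708*I*√2 ≈ -2.1844e+5 + 1001.3*I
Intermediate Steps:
N(h) = √(-7 + h)
a = 218440 (a = -18699 - 1*(-237139) = -18699 + 237139 = 218440)
Y(354, N(U(-1))) - a = 354*√(-7 - 1) - 1*218440 = 354*√(-8) - 218440 = 354*(2*I*√2) - 218440 = 708*I*√2 - 218440 = -218440 + 708*I*√2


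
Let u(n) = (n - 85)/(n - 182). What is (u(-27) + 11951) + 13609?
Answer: 5342152/209 ≈ 25561.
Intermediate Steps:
u(n) = (-85 + n)/(-182 + n)
(u(-27) + 11951) + 13609 = ((-85 - 27)/(-182 - 27) + 11951) + 13609 = (-112/(-209) + 11951) + 13609 = (-1/209*(-112) + 11951) + 13609 = (112/209 + 11951) + 13609 = 2497871/209 + 13609 = 5342152/209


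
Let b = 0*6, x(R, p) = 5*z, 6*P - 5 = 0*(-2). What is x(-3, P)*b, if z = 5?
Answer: 0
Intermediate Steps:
P = ⅚ (P = ⅚ + (0*(-2))/6 = ⅚ + (⅙)*0 = ⅚ + 0 = ⅚ ≈ 0.83333)
x(R, p) = 25 (x(R, p) = 5*5 = 25)
b = 0
x(-3, P)*b = 25*0 = 0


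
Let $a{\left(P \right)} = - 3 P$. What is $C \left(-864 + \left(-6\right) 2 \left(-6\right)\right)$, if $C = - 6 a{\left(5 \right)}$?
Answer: $-71280$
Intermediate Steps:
$C = 90$ ($C = - 6 \left(\left(-3\right) 5\right) = \left(-6\right) \left(-15\right) = 90$)
$C \left(-864 + \left(-6\right) 2 \left(-6\right)\right) = 90 \left(-864 + \left(-6\right) 2 \left(-6\right)\right) = 90 \left(-864 - -72\right) = 90 \left(-864 + 72\right) = 90 \left(-792\right) = -71280$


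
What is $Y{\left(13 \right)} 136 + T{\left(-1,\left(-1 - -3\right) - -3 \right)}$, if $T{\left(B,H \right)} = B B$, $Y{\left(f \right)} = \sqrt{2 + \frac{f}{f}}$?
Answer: $1 + 136 \sqrt{3} \approx 236.56$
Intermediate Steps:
$Y{\left(f \right)} = \sqrt{3}$ ($Y{\left(f \right)} = \sqrt{2 + 1} = \sqrt{3}$)
$T{\left(B,H \right)} = B^{2}$
$Y{\left(13 \right)} 136 + T{\left(-1,\left(-1 - -3\right) - -3 \right)} = \sqrt{3} \cdot 136 + \left(-1\right)^{2} = 136 \sqrt{3} + 1 = 1 + 136 \sqrt{3}$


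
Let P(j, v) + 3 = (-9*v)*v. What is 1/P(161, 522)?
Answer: -1/2452359 ≈ -4.0777e-7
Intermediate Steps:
P(j, v) = -3 - 9*v**2 (P(j, v) = -3 + (-9*v)*v = -3 - 9*v**2)
1/P(161, 522) = 1/(-3 - 9*522**2) = 1/(-3 - 9*272484) = 1/(-3 - 2452356) = 1/(-2452359) = -1/2452359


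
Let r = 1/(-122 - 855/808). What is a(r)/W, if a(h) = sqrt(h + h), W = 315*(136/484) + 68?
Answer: 242*I*sqrt(10042531)/941512139 ≈ 0.00081454*I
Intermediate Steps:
r = -808/99431 (r = 1/(-122 - 855*1/808) = 1/(-122 - 855/808) = 1/(-99431/808) = -808/99431 ≈ -0.0081262)
W = 18938/121 (W = 315*(136*(1/484)) + 68 = 315*(34/121) + 68 = 10710/121 + 68 = 18938/121 ≈ 156.51)
a(h) = sqrt(2)*sqrt(h) (a(h) = sqrt(2*h) = sqrt(2)*sqrt(h))
a(r)/W = (sqrt(2)*sqrt(-808/99431))/(18938/121) = (sqrt(2)*(2*I*sqrt(20085062)/99431))*(121/18938) = (4*I*sqrt(10042531)/99431)*(121/18938) = 242*I*sqrt(10042531)/941512139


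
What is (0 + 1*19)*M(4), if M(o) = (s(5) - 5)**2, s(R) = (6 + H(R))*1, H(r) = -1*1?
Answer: 0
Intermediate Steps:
H(r) = -1
s(R) = 5 (s(R) = (6 - 1)*1 = 5*1 = 5)
M(o) = 0 (M(o) = (5 - 5)**2 = 0**2 = 0)
(0 + 1*19)*M(4) = (0 + 1*19)*0 = (0 + 19)*0 = 19*0 = 0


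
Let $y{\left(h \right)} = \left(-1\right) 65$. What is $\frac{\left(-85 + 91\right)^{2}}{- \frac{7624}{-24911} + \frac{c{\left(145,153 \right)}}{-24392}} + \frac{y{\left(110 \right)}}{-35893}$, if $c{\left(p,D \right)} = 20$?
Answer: $\frac{15099207637073}{128018174317} \approx 117.95$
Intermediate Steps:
$y{\left(h \right)} = -65$
$\frac{\left(-85 + 91\right)^{2}}{- \frac{7624}{-24911} + \frac{c{\left(145,153 \right)}}{-24392}} + \frac{y{\left(110 \right)}}{-35893} = \frac{\left(-85 + 91\right)^{2}}{- \frac{7624}{-24911} + \frac{20}{-24392}} - \frac{65}{-35893} = \frac{6^{2}}{\left(-7624\right) \left(- \frac{1}{24911}\right) + 20 \left(- \frac{1}{24392}\right)} - - \frac{5}{2761} = \frac{36}{\frac{7624}{24911} - \frac{5}{6098}} + \frac{5}{2761} = \frac{36}{\frac{46366597}{151907278}} + \frac{5}{2761} = 36 \cdot \frac{151907278}{46366597} + \frac{5}{2761} = \frac{5468662008}{46366597} + \frac{5}{2761} = \frac{15099207637073}{128018174317}$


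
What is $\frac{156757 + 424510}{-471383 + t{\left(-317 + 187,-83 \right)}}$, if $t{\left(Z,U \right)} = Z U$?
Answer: $- \frac{581267}{460593} \approx -1.262$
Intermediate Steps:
$t{\left(Z,U \right)} = U Z$
$\frac{156757 + 424510}{-471383 + t{\left(-317 + 187,-83 \right)}} = \frac{156757 + 424510}{-471383 - 83 \left(-317 + 187\right)} = \frac{581267}{-471383 - -10790} = \frac{581267}{-471383 + 10790} = \frac{581267}{-460593} = 581267 \left(- \frac{1}{460593}\right) = - \frac{581267}{460593}$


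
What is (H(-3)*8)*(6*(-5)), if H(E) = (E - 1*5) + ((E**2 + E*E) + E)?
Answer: -1680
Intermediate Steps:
H(E) = -5 + 2*E + 2*E**2 (H(E) = (E - 5) + ((E**2 + E**2) + E) = (-5 + E) + (2*E**2 + E) = (-5 + E) + (E + 2*E**2) = -5 + 2*E + 2*E**2)
(H(-3)*8)*(6*(-5)) = ((-5 + 2*(-3) + 2*(-3)**2)*8)*(6*(-5)) = ((-5 - 6 + 2*9)*8)*(-30) = ((-5 - 6 + 18)*8)*(-30) = (7*8)*(-30) = 56*(-30) = -1680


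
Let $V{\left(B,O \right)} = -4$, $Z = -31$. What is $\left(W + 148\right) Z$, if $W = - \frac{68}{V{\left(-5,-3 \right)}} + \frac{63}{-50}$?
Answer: $- \frac{253797}{50} \approx -5075.9$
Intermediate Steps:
$W = \frac{787}{50}$ ($W = - \frac{68}{-4} + \frac{63}{-50} = \left(-68\right) \left(- \frac{1}{4}\right) + 63 \left(- \frac{1}{50}\right) = 17 - \frac{63}{50} = \frac{787}{50} \approx 15.74$)
$\left(W + 148\right) Z = \left(\frac{787}{50} + 148\right) \left(-31\right) = \frac{8187}{50} \left(-31\right) = - \frac{253797}{50}$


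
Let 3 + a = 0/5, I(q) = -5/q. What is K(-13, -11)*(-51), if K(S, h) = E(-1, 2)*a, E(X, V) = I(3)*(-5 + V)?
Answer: 765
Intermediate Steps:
E(X, V) = 25/3 - 5*V/3 (E(X, V) = (-5/3)*(-5 + V) = (-5*⅓)*(-5 + V) = -5*(-5 + V)/3 = 25/3 - 5*V/3)
a = -3 (a = -3 + 0/5 = -3 + 0*(⅕) = -3 + 0 = -3)
K(S, h) = -15 (K(S, h) = (25/3 - 5/3*2)*(-3) = (25/3 - 10/3)*(-3) = 5*(-3) = -15)
K(-13, -11)*(-51) = -15*(-51) = 765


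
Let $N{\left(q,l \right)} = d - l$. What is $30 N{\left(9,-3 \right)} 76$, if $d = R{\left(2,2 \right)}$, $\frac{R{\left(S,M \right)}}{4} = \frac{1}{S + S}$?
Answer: $9120$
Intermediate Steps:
$R{\left(S,M \right)} = \frac{2}{S}$ ($R{\left(S,M \right)} = \frac{4}{S + S} = \frac{4}{2 S} = 4 \frac{1}{2 S} = \frac{2}{S}$)
$d = 1$ ($d = \frac{2}{2} = 2 \cdot \frac{1}{2} = 1$)
$N{\left(q,l \right)} = 1 - l$
$30 N{\left(9,-3 \right)} 76 = 30 \left(1 - -3\right) 76 = 30 \left(1 + 3\right) 76 = 30 \cdot 4 \cdot 76 = 120 \cdot 76 = 9120$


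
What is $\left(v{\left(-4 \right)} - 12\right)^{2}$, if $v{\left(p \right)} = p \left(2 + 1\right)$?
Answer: $576$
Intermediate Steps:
$v{\left(p \right)} = 3 p$ ($v{\left(p \right)} = p 3 = 3 p$)
$\left(v{\left(-4 \right)} - 12\right)^{2} = \left(3 \left(-4\right) - 12\right)^{2} = \left(-12 - 12\right)^{2} = \left(-24\right)^{2} = 576$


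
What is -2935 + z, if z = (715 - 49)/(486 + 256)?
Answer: -1088552/371 ≈ -2934.1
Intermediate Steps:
z = 333/371 (z = 666/742 = 666*(1/742) = 333/371 ≈ 0.89757)
-2935 + z = -2935 + 333/371 = -1088552/371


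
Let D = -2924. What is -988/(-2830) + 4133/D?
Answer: -4403739/4137460 ≈ -1.0644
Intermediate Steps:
-988/(-2830) + 4133/D = -988/(-2830) + 4133/(-2924) = -988*(-1/2830) + 4133*(-1/2924) = 494/1415 - 4133/2924 = -4403739/4137460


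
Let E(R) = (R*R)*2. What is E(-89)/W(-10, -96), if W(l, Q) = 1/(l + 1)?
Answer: -142578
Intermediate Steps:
W(l, Q) = 1/(1 + l)
E(R) = 2*R**2 (E(R) = R**2*2 = 2*R**2)
E(-89)/W(-10, -96) = (2*(-89)**2)/(1/(1 - 10)) = (2*7921)/(1/(-9)) = 15842/(-1/9) = 15842*(-9) = -142578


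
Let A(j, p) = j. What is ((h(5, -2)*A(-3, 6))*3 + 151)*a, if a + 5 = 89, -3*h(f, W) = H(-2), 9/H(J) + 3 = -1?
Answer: 12117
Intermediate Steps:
H(J) = -9/4 (H(J) = 9/(-3 - 1) = 9/(-4) = 9*(-¼) = -9/4)
h(f, W) = ¾ (h(f, W) = -⅓*(-9/4) = ¾)
a = 84 (a = -5 + 89 = 84)
((h(5, -2)*A(-3, 6))*3 + 151)*a = (((¾)*(-3))*3 + 151)*84 = (-9/4*3 + 151)*84 = (-27/4 + 151)*84 = (577/4)*84 = 12117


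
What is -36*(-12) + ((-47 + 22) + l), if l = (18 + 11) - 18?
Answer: 418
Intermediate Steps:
l = 11 (l = 29 - 18 = 11)
-36*(-12) + ((-47 + 22) + l) = -36*(-12) + ((-47 + 22) + 11) = 432 + (-25 + 11) = 432 - 14 = 418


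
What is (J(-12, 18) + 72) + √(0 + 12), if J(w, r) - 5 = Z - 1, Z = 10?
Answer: 86 + 2*√3 ≈ 89.464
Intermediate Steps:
J(w, r) = 14 (J(w, r) = 5 + (10 - 1) = 5 + 9 = 14)
(J(-12, 18) + 72) + √(0 + 12) = (14 + 72) + √(0 + 12) = 86 + √12 = 86 + 2*√3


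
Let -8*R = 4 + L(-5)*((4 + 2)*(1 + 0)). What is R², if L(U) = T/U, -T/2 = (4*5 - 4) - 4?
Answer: 1681/100 ≈ 16.810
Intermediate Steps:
T = -24 (T = -2*((4*5 - 4) - 4) = -2*((20 - 4) - 4) = -2*(16 - 4) = -2*12 = -24)
L(U) = -24/U
R = -41/10 (R = -(4 + (-24/(-5))*((4 + 2)*(1 + 0)))/8 = -(4 + (-24*(-⅕))*(6*1))/8 = -(4 + (24/5)*6)/8 = -(4 + 144/5)/8 = -⅛*164/5 = -41/10 ≈ -4.1000)
R² = (-41/10)² = 1681/100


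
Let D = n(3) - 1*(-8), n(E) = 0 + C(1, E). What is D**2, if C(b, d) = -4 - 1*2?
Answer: 4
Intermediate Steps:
C(b, d) = -6 (C(b, d) = -4 - 2 = -6)
n(E) = -6 (n(E) = 0 - 6 = -6)
D = 2 (D = -6 - 1*(-8) = -6 + 8 = 2)
D**2 = 2**2 = 4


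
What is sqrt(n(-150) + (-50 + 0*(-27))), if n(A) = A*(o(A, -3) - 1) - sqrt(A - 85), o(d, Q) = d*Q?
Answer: sqrt(-67400 - I*sqrt(235)) ≈ 0.03 - 259.62*I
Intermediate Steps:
o(d, Q) = Q*d
n(A) = -sqrt(-85 + A) + A*(-1 - 3*A) (n(A) = A*(-3*A - 1) - sqrt(A - 85) = A*(-1 - 3*A) - sqrt(-85 + A) = -sqrt(-85 + A) + A*(-1 - 3*A))
sqrt(n(-150) + (-50 + 0*(-27))) = sqrt((-1*(-150) - sqrt(-85 - 150) - 3*(-150)**2) + (-50 + 0*(-27))) = sqrt((150 - sqrt(-235) - 3*22500) + (-50 + 0)) = sqrt((150 - I*sqrt(235) - 67500) - 50) = sqrt((-67350 - I*sqrt(235)) - 50) = sqrt(-67400 - I*sqrt(235))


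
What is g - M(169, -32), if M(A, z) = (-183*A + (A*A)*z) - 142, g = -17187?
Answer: 927834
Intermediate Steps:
M(A, z) = -142 - 183*A + z*A**2 (M(A, z) = (-183*A + A**2*z) - 142 = (-183*A + z*A**2) - 142 = -142 - 183*A + z*A**2)
g - M(169, -32) = -17187 - (-142 - 183*169 - 32*169**2) = -17187 - (-142 - 30927 - 32*28561) = -17187 - (-142 - 30927 - 913952) = -17187 - 1*(-945021) = -17187 + 945021 = 927834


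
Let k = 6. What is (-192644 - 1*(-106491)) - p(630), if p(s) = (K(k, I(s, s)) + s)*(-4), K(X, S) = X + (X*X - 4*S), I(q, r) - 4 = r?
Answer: -93609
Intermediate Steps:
I(q, r) = 4 + r
K(X, S) = X + X² - 4*S (K(X, S) = X + (X² - 4*S) = X + X² - 4*S)
p(s) = -104 + 12*s (p(s) = ((6 + 6² - 4*(4 + s)) + s)*(-4) = ((6 + 36 + (-16 - 4*s)) + s)*(-4) = ((26 - 4*s) + s)*(-4) = (26 - 3*s)*(-4) = -104 + 12*s)
(-192644 - 1*(-106491)) - p(630) = (-192644 - 1*(-106491)) - (-104 + 12*630) = (-192644 + 106491) - (-104 + 7560) = -86153 - 1*7456 = -86153 - 7456 = -93609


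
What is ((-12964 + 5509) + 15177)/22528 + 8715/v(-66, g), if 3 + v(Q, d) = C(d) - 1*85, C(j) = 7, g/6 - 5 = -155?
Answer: -2965243/27648 ≈ -107.25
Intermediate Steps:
g = -900 (g = 30 + 6*(-155) = 30 - 930 = -900)
v(Q, d) = -81 (v(Q, d) = -3 + (7 - 1*85) = -3 + (7 - 85) = -3 - 78 = -81)
((-12964 + 5509) + 15177)/22528 + 8715/v(-66, g) = ((-12964 + 5509) + 15177)/22528 + 8715/(-81) = (-7455 + 15177)*(1/22528) + 8715*(-1/81) = 7722*(1/22528) - 2905/27 = 351/1024 - 2905/27 = -2965243/27648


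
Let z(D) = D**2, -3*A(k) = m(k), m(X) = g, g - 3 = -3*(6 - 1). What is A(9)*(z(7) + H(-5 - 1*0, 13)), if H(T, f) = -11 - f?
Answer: 100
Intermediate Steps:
g = -12 (g = 3 - 3*(6 - 1) = 3 - 3*5 = 3 - 15 = -12)
m(X) = -12
A(k) = 4 (A(k) = -1/3*(-12) = 4)
A(9)*(z(7) + H(-5 - 1*0, 13)) = 4*(7**2 + (-11 - 1*13)) = 4*(49 + (-11 - 13)) = 4*(49 - 24) = 4*25 = 100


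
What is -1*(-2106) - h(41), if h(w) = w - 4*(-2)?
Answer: 2057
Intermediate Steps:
h(w) = 8 + w (h(w) = w + 8 = 8 + w)
-1*(-2106) - h(41) = -1*(-2106) - (8 + 41) = 2106 - 1*49 = 2106 - 49 = 2057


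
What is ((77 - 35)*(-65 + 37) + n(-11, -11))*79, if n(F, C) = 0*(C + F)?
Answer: -92904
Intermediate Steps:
n(F, C) = 0
((77 - 35)*(-65 + 37) + n(-11, -11))*79 = ((77 - 35)*(-65 + 37) + 0)*79 = (42*(-28) + 0)*79 = (-1176 + 0)*79 = -1176*79 = -92904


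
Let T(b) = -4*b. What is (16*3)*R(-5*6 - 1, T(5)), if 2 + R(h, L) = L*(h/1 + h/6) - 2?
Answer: 34528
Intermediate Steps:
R(h, L) = -4 + 7*L*h/6 (R(h, L) = -2 + (L*(h/1 + h/6) - 2) = -2 + (L*(h*1 + h*(⅙)) - 2) = -2 + (L*(h + h/6) - 2) = -2 + (L*(7*h/6) - 2) = -2 + (7*L*h/6 - 2) = -2 + (-2 + 7*L*h/6) = -4 + 7*L*h/6)
(16*3)*R(-5*6 - 1, T(5)) = (16*3)*(-4 + 7*(-4*5)*(-5*6 - 1)/6) = 48*(-4 + (7/6)*(-20)*(-30 - 1)) = 48*(-4 + (7/6)*(-20)*(-31)) = 48*(-4 + 2170/3) = 48*(2158/3) = 34528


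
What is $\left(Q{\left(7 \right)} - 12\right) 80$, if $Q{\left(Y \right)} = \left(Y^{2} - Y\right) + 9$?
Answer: $3120$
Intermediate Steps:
$Q{\left(Y \right)} = 9 + Y^{2} - Y$
$\left(Q{\left(7 \right)} - 12\right) 80 = \left(\left(9 + 7^{2} - 7\right) - 12\right) 80 = \left(\left(9 + 49 - 7\right) - 12\right) 80 = \left(51 - 12\right) 80 = 39 \cdot 80 = 3120$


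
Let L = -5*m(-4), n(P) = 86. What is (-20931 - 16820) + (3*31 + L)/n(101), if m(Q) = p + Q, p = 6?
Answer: -3246503/86 ≈ -37750.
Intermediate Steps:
m(Q) = 6 + Q
L = -10 (L = -5*(6 - 4) = -5*2 = -10)
(-20931 - 16820) + (3*31 + L)/n(101) = (-20931 - 16820) + (3*31 - 10)/86 = -37751 + (93 - 10)*(1/86) = -37751 + 83*(1/86) = -37751 + 83/86 = -3246503/86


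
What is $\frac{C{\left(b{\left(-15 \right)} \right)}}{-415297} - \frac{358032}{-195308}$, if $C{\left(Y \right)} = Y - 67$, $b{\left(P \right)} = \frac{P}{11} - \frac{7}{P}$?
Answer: $\frac{6133993648421}{3345821592135} \approx 1.8333$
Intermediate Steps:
$b{\left(P \right)} = - \frac{7}{P} + \frac{P}{11}$ ($b{\left(P \right)} = P \frac{1}{11} - \frac{7}{P} = \frac{P}{11} - \frac{7}{P} = - \frac{7}{P} + \frac{P}{11}$)
$C{\left(Y \right)} = -67 + Y$
$\frac{C{\left(b{\left(-15 \right)} \right)}}{-415297} - \frac{358032}{-195308} = \frac{-67 + \left(- \frac{7}{-15} + \frac{1}{11} \left(-15\right)\right)}{-415297} - \frac{358032}{-195308} = \left(-67 - \frac{148}{165}\right) \left(- \frac{1}{415297}\right) - - \frac{89508}{48827} = \left(-67 + \left(\frac{7}{15} - \frac{15}{11}\right)\right) \left(- \frac{1}{415297}\right) + \frac{89508}{48827} = \left(-67 - \frac{148}{165}\right) \left(- \frac{1}{415297}\right) + \frac{89508}{48827} = \left(- \frac{11203}{165}\right) \left(- \frac{1}{415297}\right) + \frac{89508}{48827} = \frac{11203}{68524005} + \frac{89508}{48827} = \frac{6133993648421}{3345821592135}$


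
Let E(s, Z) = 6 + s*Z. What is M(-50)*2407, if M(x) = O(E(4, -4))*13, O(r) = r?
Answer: -312910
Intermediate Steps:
E(s, Z) = 6 + Z*s
M(x) = -130 (M(x) = (6 - 4*4)*13 = (6 - 16)*13 = -10*13 = -130)
M(-50)*2407 = -130*2407 = -312910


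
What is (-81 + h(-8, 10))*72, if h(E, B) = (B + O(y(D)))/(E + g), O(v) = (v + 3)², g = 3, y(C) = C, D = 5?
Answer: -34488/5 ≈ -6897.6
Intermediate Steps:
O(v) = (3 + v)²
h(E, B) = (64 + B)/(3 + E) (h(E, B) = (B + (3 + 5)²)/(E + 3) = (B + 8²)/(3 + E) = (B + 64)/(3 + E) = (64 + B)/(3 + E))
(-81 + h(-8, 10))*72 = (-81 + (64 + 10)/(3 - 8))*72 = (-81 + 74/(-5))*72 = (-81 - ⅕*74)*72 = (-81 - 74/5)*72 = -479/5*72 = -34488/5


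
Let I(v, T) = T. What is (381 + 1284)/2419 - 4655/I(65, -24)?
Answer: 11300405/58056 ≈ 194.65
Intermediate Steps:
(381 + 1284)/2419 - 4655/I(65, -24) = (381 + 1284)/2419 - 4655/(-24) = 1665*(1/2419) - 4655*(-1/24) = 1665/2419 + 4655/24 = 11300405/58056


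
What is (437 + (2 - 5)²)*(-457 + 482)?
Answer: 11150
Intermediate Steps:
(437 + (2 - 5)²)*(-457 + 482) = (437 + (-3)²)*25 = (437 + 9)*25 = 446*25 = 11150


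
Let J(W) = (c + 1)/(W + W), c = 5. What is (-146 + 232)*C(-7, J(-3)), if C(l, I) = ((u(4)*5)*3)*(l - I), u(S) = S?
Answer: -30960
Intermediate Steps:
J(W) = 3/W (J(W) = (5 + 1)/(W + W) = 6/((2*W)) = 6*(1/(2*W)) = 3/W)
C(l, I) = -60*I + 60*l (C(l, I) = ((4*5)*3)*(l - I) = (20*3)*(l - I) = 60*(l - I) = -60*I + 60*l)
(-146 + 232)*C(-7, J(-3)) = (-146 + 232)*(-180/(-3) + 60*(-7)) = 86*(-180*(-1)/3 - 420) = 86*(-60*(-1) - 420) = 86*(60 - 420) = 86*(-360) = -30960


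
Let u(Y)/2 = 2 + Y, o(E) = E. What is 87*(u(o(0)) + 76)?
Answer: 6960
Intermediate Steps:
u(Y) = 4 + 2*Y (u(Y) = 2*(2 + Y) = 4 + 2*Y)
87*(u(o(0)) + 76) = 87*((4 + 2*0) + 76) = 87*((4 + 0) + 76) = 87*(4 + 76) = 87*80 = 6960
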